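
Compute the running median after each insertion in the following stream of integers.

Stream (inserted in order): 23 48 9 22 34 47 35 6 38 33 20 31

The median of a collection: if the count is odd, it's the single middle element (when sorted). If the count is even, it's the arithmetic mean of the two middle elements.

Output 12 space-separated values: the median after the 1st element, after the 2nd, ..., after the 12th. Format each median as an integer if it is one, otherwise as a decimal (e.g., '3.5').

Step 1: insert 23 -> lo=[23] (size 1, max 23) hi=[] (size 0) -> median=23
Step 2: insert 48 -> lo=[23] (size 1, max 23) hi=[48] (size 1, min 48) -> median=35.5
Step 3: insert 9 -> lo=[9, 23] (size 2, max 23) hi=[48] (size 1, min 48) -> median=23
Step 4: insert 22 -> lo=[9, 22] (size 2, max 22) hi=[23, 48] (size 2, min 23) -> median=22.5
Step 5: insert 34 -> lo=[9, 22, 23] (size 3, max 23) hi=[34, 48] (size 2, min 34) -> median=23
Step 6: insert 47 -> lo=[9, 22, 23] (size 3, max 23) hi=[34, 47, 48] (size 3, min 34) -> median=28.5
Step 7: insert 35 -> lo=[9, 22, 23, 34] (size 4, max 34) hi=[35, 47, 48] (size 3, min 35) -> median=34
Step 8: insert 6 -> lo=[6, 9, 22, 23] (size 4, max 23) hi=[34, 35, 47, 48] (size 4, min 34) -> median=28.5
Step 9: insert 38 -> lo=[6, 9, 22, 23, 34] (size 5, max 34) hi=[35, 38, 47, 48] (size 4, min 35) -> median=34
Step 10: insert 33 -> lo=[6, 9, 22, 23, 33] (size 5, max 33) hi=[34, 35, 38, 47, 48] (size 5, min 34) -> median=33.5
Step 11: insert 20 -> lo=[6, 9, 20, 22, 23, 33] (size 6, max 33) hi=[34, 35, 38, 47, 48] (size 5, min 34) -> median=33
Step 12: insert 31 -> lo=[6, 9, 20, 22, 23, 31] (size 6, max 31) hi=[33, 34, 35, 38, 47, 48] (size 6, min 33) -> median=32

Answer: 23 35.5 23 22.5 23 28.5 34 28.5 34 33.5 33 32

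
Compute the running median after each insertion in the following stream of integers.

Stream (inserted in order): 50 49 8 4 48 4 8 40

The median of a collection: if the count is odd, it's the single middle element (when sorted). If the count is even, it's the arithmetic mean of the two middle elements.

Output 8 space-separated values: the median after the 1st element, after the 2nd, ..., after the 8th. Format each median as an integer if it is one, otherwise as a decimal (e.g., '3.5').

Step 1: insert 50 -> lo=[50] (size 1, max 50) hi=[] (size 0) -> median=50
Step 2: insert 49 -> lo=[49] (size 1, max 49) hi=[50] (size 1, min 50) -> median=49.5
Step 3: insert 8 -> lo=[8, 49] (size 2, max 49) hi=[50] (size 1, min 50) -> median=49
Step 4: insert 4 -> lo=[4, 8] (size 2, max 8) hi=[49, 50] (size 2, min 49) -> median=28.5
Step 5: insert 48 -> lo=[4, 8, 48] (size 3, max 48) hi=[49, 50] (size 2, min 49) -> median=48
Step 6: insert 4 -> lo=[4, 4, 8] (size 3, max 8) hi=[48, 49, 50] (size 3, min 48) -> median=28
Step 7: insert 8 -> lo=[4, 4, 8, 8] (size 4, max 8) hi=[48, 49, 50] (size 3, min 48) -> median=8
Step 8: insert 40 -> lo=[4, 4, 8, 8] (size 4, max 8) hi=[40, 48, 49, 50] (size 4, min 40) -> median=24

Answer: 50 49.5 49 28.5 48 28 8 24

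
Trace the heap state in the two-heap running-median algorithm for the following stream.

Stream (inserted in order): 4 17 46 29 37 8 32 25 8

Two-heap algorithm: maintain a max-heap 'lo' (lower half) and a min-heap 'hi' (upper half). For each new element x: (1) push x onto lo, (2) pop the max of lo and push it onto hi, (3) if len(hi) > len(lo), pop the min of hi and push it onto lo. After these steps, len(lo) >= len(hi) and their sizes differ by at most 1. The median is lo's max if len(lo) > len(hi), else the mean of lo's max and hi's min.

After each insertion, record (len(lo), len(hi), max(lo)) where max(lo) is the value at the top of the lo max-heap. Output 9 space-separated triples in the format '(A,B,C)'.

Answer: (1,0,4) (1,1,4) (2,1,17) (2,2,17) (3,2,29) (3,3,17) (4,3,29) (4,4,25) (5,4,25)

Derivation:
Step 1: insert 4 -> lo=[4] hi=[] -> (len(lo)=1, len(hi)=0, max(lo)=4)
Step 2: insert 17 -> lo=[4] hi=[17] -> (len(lo)=1, len(hi)=1, max(lo)=4)
Step 3: insert 46 -> lo=[4, 17] hi=[46] -> (len(lo)=2, len(hi)=1, max(lo)=17)
Step 4: insert 29 -> lo=[4, 17] hi=[29, 46] -> (len(lo)=2, len(hi)=2, max(lo)=17)
Step 5: insert 37 -> lo=[4, 17, 29] hi=[37, 46] -> (len(lo)=3, len(hi)=2, max(lo)=29)
Step 6: insert 8 -> lo=[4, 8, 17] hi=[29, 37, 46] -> (len(lo)=3, len(hi)=3, max(lo)=17)
Step 7: insert 32 -> lo=[4, 8, 17, 29] hi=[32, 37, 46] -> (len(lo)=4, len(hi)=3, max(lo)=29)
Step 8: insert 25 -> lo=[4, 8, 17, 25] hi=[29, 32, 37, 46] -> (len(lo)=4, len(hi)=4, max(lo)=25)
Step 9: insert 8 -> lo=[4, 8, 8, 17, 25] hi=[29, 32, 37, 46] -> (len(lo)=5, len(hi)=4, max(lo)=25)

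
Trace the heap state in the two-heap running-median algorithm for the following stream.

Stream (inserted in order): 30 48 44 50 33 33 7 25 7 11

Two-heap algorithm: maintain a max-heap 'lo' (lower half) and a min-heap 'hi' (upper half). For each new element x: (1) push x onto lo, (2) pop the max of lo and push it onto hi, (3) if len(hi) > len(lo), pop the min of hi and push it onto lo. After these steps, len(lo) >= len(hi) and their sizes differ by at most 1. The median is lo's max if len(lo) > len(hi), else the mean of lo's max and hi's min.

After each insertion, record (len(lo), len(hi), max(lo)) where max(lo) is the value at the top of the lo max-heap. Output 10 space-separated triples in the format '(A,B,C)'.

Answer: (1,0,30) (1,1,30) (2,1,44) (2,2,44) (3,2,44) (3,3,33) (4,3,33) (4,4,33) (5,4,33) (5,5,30)

Derivation:
Step 1: insert 30 -> lo=[30] hi=[] -> (len(lo)=1, len(hi)=0, max(lo)=30)
Step 2: insert 48 -> lo=[30] hi=[48] -> (len(lo)=1, len(hi)=1, max(lo)=30)
Step 3: insert 44 -> lo=[30, 44] hi=[48] -> (len(lo)=2, len(hi)=1, max(lo)=44)
Step 4: insert 50 -> lo=[30, 44] hi=[48, 50] -> (len(lo)=2, len(hi)=2, max(lo)=44)
Step 5: insert 33 -> lo=[30, 33, 44] hi=[48, 50] -> (len(lo)=3, len(hi)=2, max(lo)=44)
Step 6: insert 33 -> lo=[30, 33, 33] hi=[44, 48, 50] -> (len(lo)=3, len(hi)=3, max(lo)=33)
Step 7: insert 7 -> lo=[7, 30, 33, 33] hi=[44, 48, 50] -> (len(lo)=4, len(hi)=3, max(lo)=33)
Step 8: insert 25 -> lo=[7, 25, 30, 33] hi=[33, 44, 48, 50] -> (len(lo)=4, len(hi)=4, max(lo)=33)
Step 9: insert 7 -> lo=[7, 7, 25, 30, 33] hi=[33, 44, 48, 50] -> (len(lo)=5, len(hi)=4, max(lo)=33)
Step 10: insert 11 -> lo=[7, 7, 11, 25, 30] hi=[33, 33, 44, 48, 50] -> (len(lo)=5, len(hi)=5, max(lo)=30)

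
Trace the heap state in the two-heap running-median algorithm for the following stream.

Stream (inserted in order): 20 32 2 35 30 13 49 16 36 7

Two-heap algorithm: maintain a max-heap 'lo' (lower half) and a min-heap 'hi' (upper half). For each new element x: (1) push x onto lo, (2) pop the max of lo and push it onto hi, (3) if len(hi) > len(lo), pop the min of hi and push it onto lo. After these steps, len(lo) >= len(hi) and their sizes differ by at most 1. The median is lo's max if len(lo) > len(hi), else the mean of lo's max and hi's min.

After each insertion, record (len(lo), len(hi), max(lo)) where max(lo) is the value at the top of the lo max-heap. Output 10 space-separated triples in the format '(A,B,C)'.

Answer: (1,0,20) (1,1,20) (2,1,20) (2,2,20) (3,2,30) (3,3,20) (4,3,30) (4,4,20) (5,4,30) (5,5,20)

Derivation:
Step 1: insert 20 -> lo=[20] hi=[] -> (len(lo)=1, len(hi)=0, max(lo)=20)
Step 2: insert 32 -> lo=[20] hi=[32] -> (len(lo)=1, len(hi)=1, max(lo)=20)
Step 3: insert 2 -> lo=[2, 20] hi=[32] -> (len(lo)=2, len(hi)=1, max(lo)=20)
Step 4: insert 35 -> lo=[2, 20] hi=[32, 35] -> (len(lo)=2, len(hi)=2, max(lo)=20)
Step 5: insert 30 -> lo=[2, 20, 30] hi=[32, 35] -> (len(lo)=3, len(hi)=2, max(lo)=30)
Step 6: insert 13 -> lo=[2, 13, 20] hi=[30, 32, 35] -> (len(lo)=3, len(hi)=3, max(lo)=20)
Step 7: insert 49 -> lo=[2, 13, 20, 30] hi=[32, 35, 49] -> (len(lo)=4, len(hi)=3, max(lo)=30)
Step 8: insert 16 -> lo=[2, 13, 16, 20] hi=[30, 32, 35, 49] -> (len(lo)=4, len(hi)=4, max(lo)=20)
Step 9: insert 36 -> lo=[2, 13, 16, 20, 30] hi=[32, 35, 36, 49] -> (len(lo)=5, len(hi)=4, max(lo)=30)
Step 10: insert 7 -> lo=[2, 7, 13, 16, 20] hi=[30, 32, 35, 36, 49] -> (len(lo)=5, len(hi)=5, max(lo)=20)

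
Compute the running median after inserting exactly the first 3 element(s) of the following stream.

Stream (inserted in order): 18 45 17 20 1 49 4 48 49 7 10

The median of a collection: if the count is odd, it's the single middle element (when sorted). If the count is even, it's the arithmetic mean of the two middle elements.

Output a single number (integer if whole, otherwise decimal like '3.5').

Step 1: insert 18 -> lo=[18] (size 1, max 18) hi=[] (size 0) -> median=18
Step 2: insert 45 -> lo=[18] (size 1, max 18) hi=[45] (size 1, min 45) -> median=31.5
Step 3: insert 17 -> lo=[17, 18] (size 2, max 18) hi=[45] (size 1, min 45) -> median=18

Answer: 18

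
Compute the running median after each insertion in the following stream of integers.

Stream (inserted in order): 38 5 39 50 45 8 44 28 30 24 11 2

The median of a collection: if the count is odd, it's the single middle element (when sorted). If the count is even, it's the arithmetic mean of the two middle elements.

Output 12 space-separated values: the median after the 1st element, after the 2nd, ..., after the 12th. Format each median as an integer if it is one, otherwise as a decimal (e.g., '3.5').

Step 1: insert 38 -> lo=[38] (size 1, max 38) hi=[] (size 0) -> median=38
Step 2: insert 5 -> lo=[5] (size 1, max 5) hi=[38] (size 1, min 38) -> median=21.5
Step 3: insert 39 -> lo=[5, 38] (size 2, max 38) hi=[39] (size 1, min 39) -> median=38
Step 4: insert 50 -> lo=[5, 38] (size 2, max 38) hi=[39, 50] (size 2, min 39) -> median=38.5
Step 5: insert 45 -> lo=[5, 38, 39] (size 3, max 39) hi=[45, 50] (size 2, min 45) -> median=39
Step 6: insert 8 -> lo=[5, 8, 38] (size 3, max 38) hi=[39, 45, 50] (size 3, min 39) -> median=38.5
Step 7: insert 44 -> lo=[5, 8, 38, 39] (size 4, max 39) hi=[44, 45, 50] (size 3, min 44) -> median=39
Step 8: insert 28 -> lo=[5, 8, 28, 38] (size 4, max 38) hi=[39, 44, 45, 50] (size 4, min 39) -> median=38.5
Step 9: insert 30 -> lo=[5, 8, 28, 30, 38] (size 5, max 38) hi=[39, 44, 45, 50] (size 4, min 39) -> median=38
Step 10: insert 24 -> lo=[5, 8, 24, 28, 30] (size 5, max 30) hi=[38, 39, 44, 45, 50] (size 5, min 38) -> median=34
Step 11: insert 11 -> lo=[5, 8, 11, 24, 28, 30] (size 6, max 30) hi=[38, 39, 44, 45, 50] (size 5, min 38) -> median=30
Step 12: insert 2 -> lo=[2, 5, 8, 11, 24, 28] (size 6, max 28) hi=[30, 38, 39, 44, 45, 50] (size 6, min 30) -> median=29

Answer: 38 21.5 38 38.5 39 38.5 39 38.5 38 34 30 29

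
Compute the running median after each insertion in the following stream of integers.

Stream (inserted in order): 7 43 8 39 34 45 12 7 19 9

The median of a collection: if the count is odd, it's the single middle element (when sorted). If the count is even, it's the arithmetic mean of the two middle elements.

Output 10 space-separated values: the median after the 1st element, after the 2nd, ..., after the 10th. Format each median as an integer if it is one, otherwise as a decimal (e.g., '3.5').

Step 1: insert 7 -> lo=[7] (size 1, max 7) hi=[] (size 0) -> median=7
Step 2: insert 43 -> lo=[7] (size 1, max 7) hi=[43] (size 1, min 43) -> median=25
Step 3: insert 8 -> lo=[7, 8] (size 2, max 8) hi=[43] (size 1, min 43) -> median=8
Step 4: insert 39 -> lo=[7, 8] (size 2, max 8) hi=[39, 43] (size 2, min 39) -> median=23.5
Step 5: insert 34 -> lo=[7, 8, 34] (size 3, max 34) hi=[39, 43] (size 2, min 39) -> median=34
Step 6: insert 45 -> lo=[7, 8, 34] (size 3, max 34) hi=[39, 43, 45] (size 3, min 39) -> median=36.5
Step 7: insert 12 -> lo=[7, 8, 12, 34] (size 4, max 34) hi=[39, 43, 45] (size 3, min 39) -> median=34
Step 8: insert 7 -> lo=[7, 7, 8, 12] (size 4, max 12) hi=[34, 39, 43, 45] (size 4, min 34) -> median=23
Step 9: insert 19 -> lo=[7, 7, 8, 12, 19] (size 5, max 19) hi=[34, 39, 43, 45] (size 4, min 34) -> median=19
Step 10: insert 9 -> lo=[7, 7, 8, 9, 12] (size 5, max 12) hi=[19, 34, 39, 43, 45] (size 5, min 19) -> median=15.5

Answer: 7 25 8 23.5 34 36.5 34 23 19 15.5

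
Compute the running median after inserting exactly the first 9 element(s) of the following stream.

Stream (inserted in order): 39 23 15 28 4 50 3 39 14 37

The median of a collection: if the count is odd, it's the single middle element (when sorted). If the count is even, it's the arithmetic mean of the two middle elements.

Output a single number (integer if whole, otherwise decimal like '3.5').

Step 1: insert 39 -> lo=[39] (size 1, max 39) hi=[] (size 0) -> median=39
Step 2: insert 23 -> lo=[23] (size 1, max 23) hi=[39] (size 1, min 39) -> median=31
Step 3: insert 15 -> lo=[15, 23] (size 2, max 23) hi=[39] (size 1, min 39) -> median=23
Step 4: insert 28 -> lo=[15, 23] (size 2, max 23) hi=[28, 39] (size 2, min 28) -> median=25.5
Step 5: insert 4 -> lo=[4, 15, 23] (size 3, max 23) hi=[28, 39] (size 2, min 28) -> median=23
Step 6: insert 50 -> lo=[4, 15, 23] (size 3, max 23) hi=[28, 39, 50] (size 3, min 28) -> median=25.5
Step 7: insert 3 -> lo=[3, 4, 15, 23] (size 4, max 23) hi=[28, 39, 50] (size 3, min 28) -> median=23
Step 8: insert 39 -> lo=[3, 4, 15, 23] (size 4, max 23) hi=[28, 39, 39, 50] (size 4, min 28) -> median=25.5
Step 9: insert 14 -> lo=[3, 4, 14, 15, 23] (size 5, max 23) hi=[28, 39, 39, 50] (size 4, min 28) -> median=23

Answer: 23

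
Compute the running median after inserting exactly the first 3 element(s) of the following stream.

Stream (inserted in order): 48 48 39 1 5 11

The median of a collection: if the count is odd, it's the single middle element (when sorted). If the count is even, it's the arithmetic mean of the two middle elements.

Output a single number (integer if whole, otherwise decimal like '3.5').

Answer: 48

Derivation:
Step 1: insert 48 -> lo=[48] (size 1, max 48) hi=[] (size 0) -> median=48
Step 2: insert 48 -> lo=[48] (size 1, max 48) hi=[48] (size 1, min 48) -> median=48
Step 3: insert 39 -> lo=[39, 48] (size 2, max 48) hi=[48] (size 1, min 48) -> median=48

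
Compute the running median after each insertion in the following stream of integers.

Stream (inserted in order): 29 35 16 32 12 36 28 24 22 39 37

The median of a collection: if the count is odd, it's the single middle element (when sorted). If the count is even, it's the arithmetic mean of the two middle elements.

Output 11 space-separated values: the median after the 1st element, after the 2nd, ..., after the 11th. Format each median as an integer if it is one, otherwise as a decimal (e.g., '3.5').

Answer: 29 32 29 30.5 29 30.5 29 28.5 28 28.5 29

Derivation:
Step 1: insert 29 -> lo=[29] (size 1, max 29) hi=[] (size 0) -> median=29
Step 2: insert 35 -> lo=[29] (size 1, max 29) hi=[35] (size 1, min 35) -> median=32
Step 3: insert 16 -> lo=[16, 29] (size 2, max 29) hi=[35] (size 1, min 35) -> median=29
Step 4: insert 32 -> lo=[16, 29] (size 2, max 29) hi=[32, 35] (size 2, min 32) -> median=30.5
Step 5: insert 12 -> lo=[12, 16, 29] (size 3, max 29) hi=[32, 35] (size 2, min 32) -> median=29
Step 6: insert 36 -> lo=[12, 16, 29] (size 3, max 29) hi=[32, 35, 36] (size 3, min 32) -> median=30.5
Step 7: insert 28 -> lo=[12, 16, 28, 29] (size 4, max 29) hi=[32, 35, 36] (size 3, min 32) -> median=29
Step 8: insert 24 -> lo=[12, 16, 24, 28] (size 4, max 28) hi=[29, 32, 35, 36] (size 4, min 29) -> median=28.5
Step 9: insert 22 -> lo=[12, 16, 22, 24, 28] (size 5, max 28) hi=[29, 32, 35, 36] (size 4, min 29) -> median=28
Step 10: insert 39 -> lo=[12, 16, 22, 24, 28] (size 5, max 28) hi=[29, 32, 35, 36, 39] (size 5, min 29) -> median=28.5
Step 11: insert 37 -> lo=[12, 16, 22, 24, 28, 29] (size 6, max 29) hi=[32, 35, 36, 37, 39] (size 5, min 32) -> median=29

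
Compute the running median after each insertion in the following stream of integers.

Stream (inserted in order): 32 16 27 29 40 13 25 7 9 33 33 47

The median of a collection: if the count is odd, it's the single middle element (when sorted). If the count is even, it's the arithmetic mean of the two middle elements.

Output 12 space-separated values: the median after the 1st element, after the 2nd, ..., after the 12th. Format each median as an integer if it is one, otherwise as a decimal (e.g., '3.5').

Answer: 32 24 27 28 29 28 27 26 25 26 27 28

Derivation:
Step 1: insert 32 -> lo=[32] (size 1, max 32) hi=[] (size 0) -> median=32
Step 2: insert 16 -> lo=[16] (size 1, max 16) hi=[32] (size 1, min 32) -> median=24
Step 3: insert 27 -> lo=[16, 27] (size 2, max 27) hi=[32] (size 1, min 32) -> median=27
Step 4: insert 29 -> lo=[16, 27] (size 2, max 27) hi=[29, 32] (size 2, min 29) -> median=28
Step 5: insert 40 -> lo=[16, 27, 29] (size 3, max 29) hi=[32, 40] (size 2, min 32) -> median=29
Step 6: insert 13 -> lo=[13, 16, 27] (size 3, max 27) hi=[29, 32, 40] (size 3, min 29) -> median=28
Step 7: insert 25 -> lo=[13, 16, 25, 27] (size 4, max 27) hi=[29, 32, 40] (size 3, min 29) -> median=27
Step 8: insert 7 -> lo=[7, 13, 16, 25] (size 4, max 25) hi=[27, 29, 32, 40] (size 4, min 27) -> median=26
Step 9: insert 9 -> lo=[7, 9, 13, 16, 25] (size 5, max 25) hi=[27, 29, 32, 40] (size 4, min 27) -> median=25
Step 10: insert 33 -> lo=[7, 9, 13, 16, 25] (size 5, max 25) hi=[27, 29, 32, 33, 40] (size 5, min 27) -> median=26
Step 11: insert 33 -> lo=[7, 9, 13, 16, 25, 27] (size 6, max 27) hi=[29, 32, 33, 33, 40] (size 5, min 29) -> median=27
Step 12: insert 47 -> lo=[7, 9, 13, 16, 25, 27] (size 6, max 27) hi=[29, 32, 33, 33, 40, 47] (size 6, min 29) -> median=28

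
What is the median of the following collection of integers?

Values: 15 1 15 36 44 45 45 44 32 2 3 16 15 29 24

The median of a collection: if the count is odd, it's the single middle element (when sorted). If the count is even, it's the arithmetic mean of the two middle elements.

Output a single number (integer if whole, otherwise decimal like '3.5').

Answer: 24

Derivation:
Step 1: insert 15 -> lo=[15] (size 1, max 15) hi=[] (size 0) -> median=15
Step 2: insert 1 -> lo=[1] (size 1, max 1) hi=[15] (size 1, min 15) -> median=8
Step 3: insert 15 -> lo=[1, 15] (size 2, max 15) hi=[15] (size 1, min 15) -> median=15
Step 4: insert 36 -> lo=[1, 15] (size 2, max 15) hi=[15, 36] (size 2, min 15) -> median=15
Step 5: insert 44 -> lo=[1, 15, 15] (size 3, max 15) hi=[36, 44] (size 2, min 36) -> median=15
Step 6: insert 45 -> lo=[1, 15, 15] (size 3, max 15) hi=[36, 44, 45] (size 3, min 36) -> median=25.5
Step 7: insert 45 -> lo=[1, 15, 15, 36] (size 4, max 36) hi=[44, 45, 45] (size 3, min 44) -> median=36
Step 8: insert 44 -> lo=[1, 15, 15, 36] (size 4, max 36) hi=[44, 44, 45, 45] (size 4, min 44) -> median=40
Step 9: insert 32 -> lo=[1, 15, 15, 32, 36] (size 5, max 36) hi=[44, 44, 45, 45] (size 4, min 44) -> median=36
Step 10: insert 2 -> lo=[1, 2, 15, 15, 32] (size 5, max 32) hi=[36, 44, 44, 45, 45] (size 5, min 36) -> median=34
Step 11: insert 3 -> lo=[1, 2, 3, 15, 15, 32] (size 6, max 32) hi=[36, 44, 44, 45, 45] (size 5, min 36) -> median=32
Step 12: insert 16 -> lo=[1, 2, 3, 15, 15, 16] (size 6, max 16) hi=[32, 36, 44, 44, 45, 45] (size 6, min 32) -> median=24
Step 13: insert 15 -> lo=[1, 2, 3, 15, 15, 15, 16] (size 7, max 16) hi=[32, 36, 44, 44, 45, 45] (size 6, min 32) -> median=16
Step 14: insert 29 -> lo=[1, 2, 3, 15, 15, 15, 16] (size 7, max 16) hi=[29, 32, 36, 44, 44, 45, 45] (size 7, min 29) -> median=22.5
Step 15: insert 24 -> lo=[1, 2, 3, 15, 15, 15, 16, 24] (size 8, max 24) hi=[29, 32, 36, 44, 44, 45, 45] (size 7, min 29) -> median=24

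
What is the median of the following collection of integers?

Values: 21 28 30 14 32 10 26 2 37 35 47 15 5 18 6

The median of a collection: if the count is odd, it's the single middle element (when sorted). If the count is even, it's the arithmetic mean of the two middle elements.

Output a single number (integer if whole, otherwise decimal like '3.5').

Answer: 21

Derivation:
Step 1: insert 21 -> lo=[21] (size 1, max 21) hi=[] (size 0) -> median=21
Step 2: insert 28 -> lo=[21] (size 1, max 21) hi=[28] (size 1, min 28) -> median=24.5
Step 3: insert 30 -> lo=[21, 28] (size 2, max 28) hi=[30] (size 1, min 30) -> median=28
Step 4: insert 14 -> lo=[14, 21] (size 2, max 21) hi=[28, 30] (size 2, min 28) -> median=24.5
Step 5: insert 32 -> lo=[14, 21, 28] (size 3, max 28) hi=[30, 32] (size 2, min 30) -> median=28
Step 6: insert 10 -> lo=[10, 14, 21] (size 3, max 21) hi=[28, 30, 32] (size 3, min 28) -> median=24.5
Step 7: insert 26 -> lo=[10, 14, 21, 26] (size 4, max 26) hi=[28, 30, 32] (size 3, min 28) -> median=26
Step 8: insert 2 -> lo=[2, 10, 14, 21] (size 4, max 21) hi=[26, 28, 30, 32] (size 4, min 26) -> median=23.5
Step 9: insert 37 -> lo=[2, 10, 14, 21, 26] (size 5, max 26) hi=[28, 30, 32, 37] (size 4, min 28) -> median=26
Step 10: insert 35 -> lo=[2, 10, 14, 21, 26] (size 5, max 26) hi=[28, 30, 32, 35, 37] (size 5, min 28) -> median=27
Step 11: insert 47 -> lo=[2, 10, 14, 21, 26, 28] (size 6, max 28) hi=[30, 32, 35, 37, 47] (size 5, min 30) -> median=28
Step 12: insert 15 -> lo=[2, 10, 14, 15, 21, 26] (size 6, max 26) hi=[28, 30, 32, 35, 37, 47] (size 6, min 28) -> median=27
Step 13: insert 5 -> lo=[2, 5, 10, 14, 15, 21, 26] (size 7, max 26) hi=[28, 30, 32, 35, 37, 47] (size 6, min 28) -> median=26
Step 14: insert 18 -> lo=[2, 5, 10, 14, 15, 18, 21] (size 7, max 21) hi=[26, 28, 30, 32, 35, 37, 47] (size 7, min 26) -> median=23.5
Step 15: insert 6 -> lo=[2, 5, 6, 10, 14, 15, 18, 21] (size 8, max 21) hi=[26, 28, 30, 32, 35, 37, 47] (size 7, min 26) -> median=21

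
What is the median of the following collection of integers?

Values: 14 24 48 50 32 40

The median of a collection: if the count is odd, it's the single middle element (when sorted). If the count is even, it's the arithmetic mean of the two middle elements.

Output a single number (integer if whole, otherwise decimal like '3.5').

Step 1: insert 14 -> lo=[14] (size 1, max 14) hi=[] (size 0) -> median=14
Step 2: insert 24 -> lo=[14] (size 1, max 14) hi=[24] (size 1, min 24) -> median=19
Step 3: insert 48 -> lo=[14, 24] (size 2, max 24) hi=[48] (size 1, min 48) -> median=24
Step 4: insert 50 -> lo=[14, 24] (size 2, max 24) hi=[48, 50] (size 2, min 48) -> median=36
Step 5: insert 32 -> lo=[14, 24, 32] (size 3, max 32) hi=[48, 50] (size 2, min 48) -> median=32
Step 6: insert 40 -> lo=[14, 24, 32] (size 3, max 32) hi=[40, 48, 50] (size 3, min 40) -> median=36

Answer: 36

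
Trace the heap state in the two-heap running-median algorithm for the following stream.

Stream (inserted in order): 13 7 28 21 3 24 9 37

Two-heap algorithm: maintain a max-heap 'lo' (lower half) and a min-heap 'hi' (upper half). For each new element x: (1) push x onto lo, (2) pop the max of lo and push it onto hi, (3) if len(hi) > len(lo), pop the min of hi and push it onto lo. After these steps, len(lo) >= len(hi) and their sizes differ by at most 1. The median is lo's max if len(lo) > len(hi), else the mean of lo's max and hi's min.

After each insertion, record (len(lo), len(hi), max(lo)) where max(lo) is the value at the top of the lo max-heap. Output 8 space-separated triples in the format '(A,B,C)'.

Answer: (1,0,13) (1,1,7) (2,1,13) (2,2,13) (3,2,13) (3,3,13) (4,3,13) (4,4,13)

Derivation:
Step 1: insert 13 -> lo=[13] hi=[] -> (len(lo)=1, len(hi)=0, max(lo)=13)
Step 2: insert 7 -> lo=[7] hi=[13] -> (len(lo)=1, len(hi)=1, max(lo)=7)
Step 3: insert 28 -> lo=[7, 13] hi=[28] -> (len(lo)=2, len(hi)=1, max(lo)=13)
Step 4: insert 21 -> lo=[7, 13] hi=[21, 28] -> (len(lo)=2, len(hi)=2, max(lo)=13)
Step 5: insert 3 -> lo=[3, 7, 13] hi=[21, 28] -> (len(lo)=3, len(hi)=2, max(lo)=13)
Step 6: insert 24 -> lo=[3, 7, 13] hi=[21, 24, 28] -> (len(lo)=3, len(hi)=3, max(lo)=13)
Step 7: insert 9 -> lo=[3, 7, 9, 13] hi=[21, 24, 28] -> (len(lo)=4, len(hi)=3, max(lo)=13)
Step 8: insert 37 -> lo=[3, 7, 9, 13] hi=[21, 24, 28, 37] -> (len(lo)=4, len(hi)=4, max(lo)=13)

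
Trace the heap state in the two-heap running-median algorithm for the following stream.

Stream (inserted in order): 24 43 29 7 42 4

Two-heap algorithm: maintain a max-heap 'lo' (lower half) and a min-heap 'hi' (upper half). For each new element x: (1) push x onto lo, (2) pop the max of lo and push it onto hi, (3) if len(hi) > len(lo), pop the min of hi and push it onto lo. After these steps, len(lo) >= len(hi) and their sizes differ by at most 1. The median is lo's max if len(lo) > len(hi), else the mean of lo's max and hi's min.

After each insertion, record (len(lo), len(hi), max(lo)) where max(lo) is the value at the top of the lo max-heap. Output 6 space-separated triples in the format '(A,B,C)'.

Answer: (1,0,24) (1,1,24) (2,1,29) (2,2,24) (3,2,29) (3,3,24)

Derivation:
Step 1: insert 24 -> lo=[24] hi=[] -> (len(lo)=1, len(hi)=0, max(lo)=24)
Step 2: insert 43 -> lo=[24] hi=[43] -> (len(lo)=1, len(hi)=1, max(lo)=24)
Step 3: insert 29 -> lo=[24, 29] hi=[43] -> (len(lo)=2, len(hi)=1, max(lo)=29)
Step 4: insert 7 -> lo=[7, 24] hi=[29, 43] -> (len(lo)=2, len(hi)=2, max(lo)=24)
Step 5: insert 42 -> lo=[7, 24, 29] hi=[42, 43] -> (len(lo)=3, len(hi)=2, max(lo)=29)
Step 6: insert 4 -> lo=[4, 7, 24] hi=[29, 42, 43] -> (len(lo)=3, len(hi)=3, max(lo)=24)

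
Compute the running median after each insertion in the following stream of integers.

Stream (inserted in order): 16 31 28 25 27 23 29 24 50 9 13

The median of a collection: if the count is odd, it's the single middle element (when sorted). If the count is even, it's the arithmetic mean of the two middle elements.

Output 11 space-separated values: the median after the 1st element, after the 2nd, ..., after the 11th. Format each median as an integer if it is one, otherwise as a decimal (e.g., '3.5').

Answer: 16 23.5 28 26.5 27 26 27 26 27 26 25

Derivation:
Step 1: insert 16 -> lo=[16] (size 1, max 16) hi=[] (size 0) -> median=16
Step 2: insert 31 -> lo=[16] (size 1, max 16) hi=[31] (size 1, min 31) -> median=23.5
Step 3: insert 28 -> lo=[16, 28] (size 2, max 28) hi=[31] (size 1, min 31) -> median=28
Step 4: insert 25 -> lo=[16, 25] (size 2, max 25) hi=[28, 31] (size 2, min 28) -> median=26.5
Step 5: insert 27 -> lo=[16, 25, 27] (size 3, max 27) hi=[28, 31] (size 2, min 28) -> median=27
Step 6: insert 23 -> lo=[16, 23, 25] (size 3, max 25) hi=[27, 28, 31] (size 3, min 27) -> median=26
Step 7: insert 29 -> lo=[16, 23, 25, 27] (size 4, max 27) hi=[28, 29, 31] (size 3, min 28) -> median=27
Step 8: insert 24 -> lo=[16, 23, 24, 25] (size 4, max 25) hi=[27, 28, 29, 31] (size 4, min 27) -> median=26
Step 9: insert 50 -> lo=[16, 23, 24, 25, 27] (size 5, max 27) hi=[28, 29, 31, 50] (size 4, min 28) -> median=27
Step 10: insert 9 -> lo=[9, 16, 23, 24, 25] (size 5, max 25) hi=[27, 28, 29, 31, 50] (size 5, min 27) -> median=26
Step 11: insert 13 -> lo=[9, 13, 16, 23, 24, 25] (size 6, max 25) hi=[27, 28, 29, 31, 50] (size 5, min 27) -> median=25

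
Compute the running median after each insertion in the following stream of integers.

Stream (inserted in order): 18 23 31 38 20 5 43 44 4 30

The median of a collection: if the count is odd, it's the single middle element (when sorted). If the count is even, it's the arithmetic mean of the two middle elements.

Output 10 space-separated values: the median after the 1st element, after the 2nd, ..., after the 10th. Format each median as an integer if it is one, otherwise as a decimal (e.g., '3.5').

Step 1: insert 18 -> lo=[18] (size 1, max 18) hi=[] (size 0) -> median=18
Step 2: insert 23 -> lo=[18] (size 1, max 18) hi=[23] (size 1, min 23) -> median=20.5
Step 3: insert 31 -> lo=[18, 23] (size 2, max 23) hi=[31] (size 1, min 31) -> median=23
Step 4: insert 38 -> lo=[18, 23] (size 2, max 23) hi=[31, 38] (size 2, min 31) -> median=27
Step 5: insert 20 -> lo=[18, 20, 23] (size 3, max 23) hi=[31, 38] (size 2, min 31) -> median=23
Step 6: insert 5 -> lo=[5, 18, 20] (size 3, max 20) hi=[23, 31, 38] (size 3, min 23) -> median=21.5
Step 7: insert 43 -> lo=[5, 18, 20, 23] (size 4, max 23) hi=[31, 38, 43] (size 3, min 31) -> median=23
Step 8: insert 44 -> lo=[5, 18, 20, 23] (size 4, max 23) hi=[31, 38, 43, 44] (size 4, min 31) -> median=27
Step 9: insert 4 -> lo=[4, 5, 18, 20, 23] (size 5, max 23) hi=[31, 38, 43, 44] (size 4, min 31) -> median=23
Step 10: insert 30 -> lo=[4, 5, 18, 20, 23] (size 5, max 23) hi=[30, 31, 38, 43, 44] (size 5, min 30) -> median=26.5

Answer: 18 20.5 23 27 23 21.5 23 27 23 26.5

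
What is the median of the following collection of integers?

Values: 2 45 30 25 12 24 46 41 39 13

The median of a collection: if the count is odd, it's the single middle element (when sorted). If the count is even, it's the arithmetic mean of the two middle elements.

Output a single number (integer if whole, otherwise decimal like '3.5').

Step 1: insert 2 -> lo=[2] (size 1, max 2) hi=[] (size 0) -> median=2
Step 2: insert 45 -> lo=[2] (size 1, max 2) hi=[45] (size 1, min 45) -> median=23.5
Step 3: insert 30 -> lo=[2, 30] (size 2, max 30) hi=[45] (size 1, min 45) -> median=30
Step 4: insert 25 -> lo=[2, 25] (size 2, max 25) hi=[30, 45] (size 2, min 30) -> median=27.5
Step 5: insert 12 -> lo=[2, 12, 25] (size 3, max 25) hi=[30, 45] (size 2, min 30) -> median=25
Step 6: insert 24 -> lo=[2, 12, 24] (size 3, max 24) hi=[25, 30, 45] (size 3, min 25) -> median=24.5
Step 7: insert 46 -> lo=[2, 12, 24, 25] (size 4, max 25) hi=[30, 45, 46] (size 3, min 30) -> median=25
Step 8: insert 41 -> lo=[2, 12, 24, 25] (size 4, max 25) hi=[30, 41, 45, 46] (size 4, min 30) -> median=27.5
Step 9: insert 39 -> lo=[2, 12, 24, 25, 30] (size 5, max 30) hi=[39, 41, 45, 46] (size 4, min 39) -> median=30
Step 10: insert 13 -> lo=[2, 12, 13, 24, 25] (size 5, max 25) hi=[30, 39, 41, 45, 46] (size 5, min 30) -> median=27.5

Answer: 27.5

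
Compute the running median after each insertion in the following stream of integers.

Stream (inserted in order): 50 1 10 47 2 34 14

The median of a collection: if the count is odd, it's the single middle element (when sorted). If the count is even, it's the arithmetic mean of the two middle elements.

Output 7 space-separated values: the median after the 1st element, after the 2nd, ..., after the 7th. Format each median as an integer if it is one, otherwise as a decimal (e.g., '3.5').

Step 1: insert 50 -> lo=[50] (size 1, max 50) hi=[] (size 0) -> median=50
Step 2: insert 1 -> lo=[1] (size 1, max 1) hi=[50] (size 1, min 50) -> median=25.5
Step 3: insert 10 -> lo=[1, 10] (size 2, max 10) hi=[50] (size 1, min 50) -> median=10
Step 4: insert 47 -> lo=[1, 10] (size 2, max 10) hi=[47, 50] (size 2, min 47) -> median=28.5
Step 5: insert 2 -> lo=[1, 2, 10] (size 3, max 10) hi=[47, 50] (size 2, min 47) -> median=10
Step 6: insert 34 -> lo=[1, 2, 10] (size 3, max 10) hi=[34, 47, 50] (size 3, min 34) -> median=22
Step 7: insert 14 -> lo=[1, 2, 10, 14] (size 4, max 14) hi=[34, 47, 50] (size 3, min 34) -> median=14

Answer: 50 25.5 10 28.5 10 22 14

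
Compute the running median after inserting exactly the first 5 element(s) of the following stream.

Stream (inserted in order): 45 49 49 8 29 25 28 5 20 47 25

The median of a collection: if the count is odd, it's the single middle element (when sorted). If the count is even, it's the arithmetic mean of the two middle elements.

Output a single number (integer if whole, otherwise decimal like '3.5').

Step 1: insert 45 -> lo=[45] (size 1, max 45) hi=[] (size 0) -> median=45
Step 2: insert 49 -> lo=[45] (size 1, max 45) hi=[49] (size 1, min 49) -> median=47
Step 3: insert 49 -> lo=[45, 49] (size 2, max 49) hi=[49] (size 1, min 49) -> median=49
Step 4: insert 8 -> lo=[8, 45] (size 2, max 45) hi=[49, 49] (size 2, min 49) -> median=47
Step 5: insert 29 -> lo=[8, 29, 45] (size 3, max 45) hi=[49, 49] (size 2, min 49) -> median=45

Answer: 45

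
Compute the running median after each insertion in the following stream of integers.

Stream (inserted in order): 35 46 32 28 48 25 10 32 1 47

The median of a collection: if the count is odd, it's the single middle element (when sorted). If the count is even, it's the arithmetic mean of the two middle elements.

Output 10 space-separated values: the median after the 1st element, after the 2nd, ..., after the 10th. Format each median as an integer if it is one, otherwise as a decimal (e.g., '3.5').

Answer: 35 40.5 35 33.5 35 33.5 32 32 32 32

Derivation:
Step 1: insert 35 -> lo=[35] (size 1, max 35) hi=[] (size 0) -> median=35
Step 2: insert 46 -> lo=[35] (size 1, max 35) hi=[46] (size 1, min 46) -> median=40.5
Step 3: insert 32 -> lo=[32, 35] (size 2, max 35) hi=[46] (size 1, min 46) -> median=35
Step 4: insert 28 -> lo=[28, 32] (size 2, max 32) hi=[35, 46] (size 2, min 35) -> median=33.5
Step 5: insert 48 -> lo=[28, 32, 35] (size 3, max 35) hi=[46, 48] (size 2, min 46) -> median=35
Step 6: insert 25 -> lo=[25, 28, 32] (size 3, max 32) hi=[35, 46, 48] (size 3, min 35) -> median=33.5
Step 7: insert 10 -> lo=[10, 25, 28, 32] (size 4, max 32) hi=[35, 46, 48] (size 3, min 35) -> median=32
Step 8: insert 32 -> lo=[10, 25, 28, 32] (size 4, max 32) hi=[32, 35, 46, 48] (size 4, min 32) -> median=32
Step 9: insert 1 -> lo=[1, 10, 25, 28, 32] (size 5, max 32) hi=[32, 35, 46, 48] (size 4, min 32) -> median=32
Step 10: insert 47 -> lo=[1, 10, 25, 28, 32] (size 5, max 32) hi=[32, 35, 46, 47, 48] (size 5, min 32) -> median=32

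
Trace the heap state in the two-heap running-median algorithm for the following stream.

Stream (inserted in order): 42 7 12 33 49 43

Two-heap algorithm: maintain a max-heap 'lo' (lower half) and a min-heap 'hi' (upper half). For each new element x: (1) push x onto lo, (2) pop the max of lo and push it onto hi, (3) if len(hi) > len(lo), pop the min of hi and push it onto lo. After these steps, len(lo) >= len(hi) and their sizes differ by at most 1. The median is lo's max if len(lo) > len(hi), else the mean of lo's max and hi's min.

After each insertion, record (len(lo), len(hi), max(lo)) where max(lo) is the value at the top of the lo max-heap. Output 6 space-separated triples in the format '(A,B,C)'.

Answer: (1,0,42) (1,1,7) (2,1,12) (2,2,12) (3,2,33) (3,3,33)

Derivation:
Step 1: insert 42 -> lo=[42] hi=[] -> (len(lo)=1, len(hi)=0, max(lo)=42)
Step 2: insert 7 -> lo=[7] hi=[42] -> (len(lo)=1, len(hi)=1, max(lo)=7)
Step 3: insert 12 -> lo=[7, 12] hi=[42] -> (len(lo)=2, len(hi)=1, max(lo)=12)
Step 4: insert 33 -> lo=[7, 12] hi=[33, 42] -> (len(lo)=2, len(hi)=2, max(lo)=12)
Step 5: insert 49 -> lo=[7, 12, 33] hi=[42, 49] -> (len(lo)=3, len(hi)=2, max(lo)=33)
Step 6: insert 43 -> lo=[7, 12, 33] hi=[42, 43, 49] -> (len(lo)=3, len(hi)=3, max(lo)=33)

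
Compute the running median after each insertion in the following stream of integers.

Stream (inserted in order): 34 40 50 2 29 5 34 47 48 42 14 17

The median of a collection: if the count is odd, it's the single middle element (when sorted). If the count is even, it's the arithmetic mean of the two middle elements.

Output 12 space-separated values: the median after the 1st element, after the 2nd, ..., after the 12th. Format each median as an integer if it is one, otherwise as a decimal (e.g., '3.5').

Answer: 34 37 40 37 34 31.5 34 34 34 37 34 34

Derivation:
Step 1: insert 34 -> lo=[34] (size 1, max 34) hi=[] (size 0) -> median=34
Step 2: insert 40 -> lo=[34] (size 1, max 34) hi=[40] (size 1, min 40) -> median=37
Step 3: insert 50 -> lo=[34, 40] (size 2, max 40) hi=[50] (size 1, min 50) -> median=40
Step 4: insert 2 -> lo=[2, 34] (size 2, max 34) hi=[40, 50] (size 2, min 40) -> median=37
Step 5: insert 29 -> lo=[2, 29, 34] (size 3, max 34) hi=[40, 50] (size 2, min 40) -> median=34
Step 6: insert 5 -> lo=[2, 5, 29] (size 3, max 29) hi=[34, 40, 50] (size 3, min 34) -> median=31.5
Step 7: insert 34 -> lo=[2, 5, 29, 34] (size 4, max 34) hi=[34, 40, 50] (size 3, min 34) -> median=34
Step 8: insert 47 -> lo=[2, 5, 29, 34] (size 4, max 34) hi=[34, 40, 47, 50] (size 4, min 34) -> median=34
Step 9: insert 48 -> lo=[2, 5, 29, 34, 34] (size 5, max 34) hi=[40, 47, 48, 50] (size 4, min 40) -> median=34
Step 10: insert 42 -> lo=[2, 5, 29, 34, 34] (size 5, max 34) hi=[40, 42, 47, 48, 50] (size 5, min 40) -> median=37
Step 11: insert 14 -> lo=[2, 5, 14, 29, 34, 34] (size 6, max 34) hi=[40, 42, 47, 48, 50] (size 5, min 40) -> median=34
Step 12: insert 17 -> lo=[2, 5, 14, 17, 29, 34] (size 6, max 34) hi=[34, 40, 42, 47, 48, 50] (size 6, min 34) -> median=34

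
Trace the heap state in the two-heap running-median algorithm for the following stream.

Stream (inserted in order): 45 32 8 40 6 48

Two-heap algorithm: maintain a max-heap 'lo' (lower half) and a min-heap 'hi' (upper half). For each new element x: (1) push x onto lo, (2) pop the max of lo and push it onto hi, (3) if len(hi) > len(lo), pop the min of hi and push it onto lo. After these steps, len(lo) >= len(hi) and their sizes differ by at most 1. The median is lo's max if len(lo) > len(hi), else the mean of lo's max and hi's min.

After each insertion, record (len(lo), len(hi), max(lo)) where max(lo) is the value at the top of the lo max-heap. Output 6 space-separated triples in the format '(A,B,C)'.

Answer: (1,0,45) (1,1,32) (2,1,32) (2,2,32) (3,2,32) (3,3,32)

Derivation:
Step 1: insert 45 -> lo=[45] hi=[] -> (len(lo)=1, len(hi)=0, max(lo)=45)
Step 2: insert 32 -> lo=[32] hi=[45] -> (len(lo)=1, len(hi)=1, max(lo)=32)
Step 3: insert 8 -> lo=[8, 32] hi=[45] -> (len(lo)=2, len(hi)=1, max(lo)=32)
Step 4: insert 40 -> lo=[8, 32] hi=[40, 45] -> (len(lo)=2, len(hi)=2, max(lo)=32)
Step 5: insert 6 -> lo=[6, 8, 32] hi=[40, 45] -> (len(lo)=3, len(hi)=2, max(lo)=32)
Step 6: insert 48 -> lo=[6, 8, 32] hi=[40, 45, 48] -> (len(lo)=3, len(hi)=3, max(lo)=32)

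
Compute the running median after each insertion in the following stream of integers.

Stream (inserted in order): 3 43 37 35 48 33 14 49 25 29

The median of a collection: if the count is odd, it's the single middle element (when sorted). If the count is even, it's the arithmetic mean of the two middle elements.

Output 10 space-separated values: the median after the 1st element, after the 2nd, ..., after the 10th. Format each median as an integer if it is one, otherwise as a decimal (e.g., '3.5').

Answer: 3 23 37 36 37 36 35 36 35 34

Derivation:
Step 1: insert 3 -> lo=[3] (size 1, max 3) hi=[] (size 0) -> median=3
Step 2: insert 43 -> lo=[3] (size 1, max 3) hi=[43] (size 1, min 43) -> median=23
Step 3: insert 37 -> lo=[3, 37] (size 2, max 37) hi=[43] (size 1, min 43) -> median=37
Step 4: insert 35 -> lo=[3, 35] (size 2, max 35) hi=[37, 43] (size 2, min 37) -> median=36
Step 5: insert 48 -> lo=[3, 35, 37] (size 3, max 37) hi=[43, 48] (size 2, min 43) -> median=37
Step 6: insert 33 -> lo=[3, 33, 35] (size 3, max 35) hi=[37, 43, 48] (size 3, min 37) -> median=36
Step 7: insert 14 -> lo=[3, 14, 33, 35] (size 4, max 35) hi=[37, 43, 48] (size 3, min 37) -> median=35
Step 8: insert 49 -> lo=[3, 14, 33, 35] (size 4, max 35) hi=[37, 43, 48, 49] (size 4, min 37) -> median=36
Step 9: insert 25 -> lo=[3, 14, 25, 33, 35] (size 5, max 35) hi=[37, 43, 48, 49] (size 4, min 37) -> median=35
Step 10: insert 29 -> lo=[3, 14, 25, 29, 33] (size 5, max 33) hi=[35, 37, 43, 48, 49] (size 5, min 35) -> median=34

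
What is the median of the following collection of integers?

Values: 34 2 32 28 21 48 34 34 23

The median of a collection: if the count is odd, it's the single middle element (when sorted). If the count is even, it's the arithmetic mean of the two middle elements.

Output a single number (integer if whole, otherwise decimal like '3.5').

Answer: 32

Derivation:
Step 1: insert 34 -> lo=[34] (size 1, max 34) hi=[] (size 0) -> median=34
Step 2: insert 2 -> lo=[2] (size 1, max 2) hi=[34] (size 1, min 34) -> median=18
Step 3: insert 32 -> lo=[2, 32] (size 2, max 32) hi=[34] (size 1, min 34) -> median=32
Step 4: insert 28 -> lo=[2, 28] (size 2, max 28) hi=[32, 34] (size 2, min 32) -> median=30
Step 5: insert 21 -> lo=[2, 21, 28] (size 3, max 28) hi=[32, 34] (size 2, min 32) -> median=28
Step 6: insert 48 -> lo=[2, 21, 28] (size 3, max 28) hi=[32, 34, 48] (size 3, min 32) -> median=30
Step 7: insert 34 -> lo=[2, 21, 28, 32] (size 4, max 32) hi=[34, 34, 48] (size 3, min 34) -> median=32
Step 8: insert 34 -> lo=[2, 21, 28, 32] (size 4, max 32) hi=[34, 34, 34, 48] (size 4, min 34) -> median=33
Step 9: insert 23 -> lo=[2, 21, 23, 28, 32] (size 5, max 32) hi=[34, 34, 34, 48] (size 4, min 34) -> median=32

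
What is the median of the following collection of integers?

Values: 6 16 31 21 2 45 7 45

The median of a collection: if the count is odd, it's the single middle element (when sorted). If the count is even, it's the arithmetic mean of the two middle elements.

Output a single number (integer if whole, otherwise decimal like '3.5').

Answer: 18.5

Derivation:
Step 1: insert 6 -> lo=[6] (size 1, max 6) hi=[] (size 0) -> median=6
Step 2: insert 16 -> lo=[6] (size 1, max 6) hi=[16] (size 1, min 16) -> median=11
Step 3: insert 31 -> lo=[6, 16] (size 2, max 16) hi=[31] (size 1, min 31) -> median=16
Step 4: insert 21 -> lo=[6, 16] (size 2, max 16) hi=[21, 31] (size 2, min 21) -> median=18.5
Step 5: insert 2 -> lo=[2, 6, 16] (size 3, max 16) hi=[21, 31] (size 2, min 21) -> median=16
Step 6: insert 45 -> lo=[2, 6, 16] (size 3, max 16) hi=[21, 31, 45] (size 3, min 21) -> median=18.5
Step 7: insert 7 -> lo=[2, 6, 7, 16] (size 4, max 16) hi=[21, 31, 45] (size 3, min 21) -> median=16
Step 8: insert 45 -> lo=[2, 6, 7, 16] (size 4, max 16) hi=[21, 31, 45, 45] (size 4, min 21) -> median=18.5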